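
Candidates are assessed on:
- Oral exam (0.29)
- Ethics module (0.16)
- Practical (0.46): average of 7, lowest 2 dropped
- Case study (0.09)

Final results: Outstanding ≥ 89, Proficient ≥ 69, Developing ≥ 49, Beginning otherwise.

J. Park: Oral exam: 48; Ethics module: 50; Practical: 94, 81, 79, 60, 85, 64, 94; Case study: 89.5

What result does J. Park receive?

Practical: drop 60, 64 → average of remaining 5 = 433/5 = 86.6
Weighted total:
  Oral exam 48 × 0.29 = 13.92
  Ethics module 50 × 0.16 = 8
  Practical 86.6 × 0.46 = 39.836
  Case study 89.5 × 0.09 = 8.055
Sum = 69.811
69.811 is ≥ 69 and < 89 → Proficient

Proficient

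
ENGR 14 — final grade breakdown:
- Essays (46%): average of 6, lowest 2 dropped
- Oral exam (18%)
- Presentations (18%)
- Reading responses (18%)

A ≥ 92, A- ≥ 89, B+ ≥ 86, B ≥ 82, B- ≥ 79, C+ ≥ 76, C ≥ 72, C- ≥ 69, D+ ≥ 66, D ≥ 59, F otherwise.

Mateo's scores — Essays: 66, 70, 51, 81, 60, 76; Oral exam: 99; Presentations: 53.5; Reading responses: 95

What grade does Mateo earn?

Essays: drop 51, 60 → average of remaining 4 = 293/4 = 73.25
Weighted total:
  Essays 73.25 × 0.46 = 33.695
  Oral exam 99 × 0.18 = 17.82
  Presentations 53.5 × 0.18 = 9.63
  Reading responses 95 × 0.18 = 17.1
Sum = 78.245
78.245 is ≥ 76 and < 79 → C+

C+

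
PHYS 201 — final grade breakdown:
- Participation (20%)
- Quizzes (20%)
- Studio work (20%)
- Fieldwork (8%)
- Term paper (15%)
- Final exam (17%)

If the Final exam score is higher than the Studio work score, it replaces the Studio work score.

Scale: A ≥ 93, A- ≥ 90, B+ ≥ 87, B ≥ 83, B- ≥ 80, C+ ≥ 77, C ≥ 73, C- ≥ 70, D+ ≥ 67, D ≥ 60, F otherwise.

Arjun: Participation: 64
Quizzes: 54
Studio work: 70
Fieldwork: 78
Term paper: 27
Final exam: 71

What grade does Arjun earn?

D

Final exam (71) > Studio work (70), so Studio work counts as 71.
Weighted total:
  Participation 64 × 0.2 = 12.8
  Quizzes 54 × 0.2 = 10.8
  Studio work 71 × 0.2 = 14.2
  Fieldwork 78 × 0.08 = 6.24
  Term paper 27 × 0.15 = 4.05
  Final exam 71 × 0.17 = 12.07
Sum = 60.16
60.16 is ≥ 60 and < 67 → D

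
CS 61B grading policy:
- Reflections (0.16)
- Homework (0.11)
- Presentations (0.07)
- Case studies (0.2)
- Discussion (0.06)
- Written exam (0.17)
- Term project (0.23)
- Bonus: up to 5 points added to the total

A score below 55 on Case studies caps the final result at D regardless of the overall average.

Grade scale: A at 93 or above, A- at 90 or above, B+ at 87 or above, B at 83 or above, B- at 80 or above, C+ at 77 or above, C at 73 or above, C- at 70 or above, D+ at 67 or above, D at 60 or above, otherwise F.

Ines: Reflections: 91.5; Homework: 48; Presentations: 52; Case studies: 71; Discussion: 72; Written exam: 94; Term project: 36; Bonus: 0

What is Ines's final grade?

Case studies score 71 ≥ 55: minimum met.
Weighted total:
  Reflections 91.5 × 0.16 = 14.64
  Homework 48 × 0.11 = 5.28
  Presentations 52 × 0.07 = 3.64
  Case studies 71 × 0.2 = 14.2
  Discussion 72 × 0.06 = 4.32
  Written exam 94 × 0.17 = 15.98
  Term project 36 × 0.23 = 8.28
Sum = 66.34
Bonus: 66.34 + 0 = 66.34
66.34 is ≥ 60 and < 67 → D

D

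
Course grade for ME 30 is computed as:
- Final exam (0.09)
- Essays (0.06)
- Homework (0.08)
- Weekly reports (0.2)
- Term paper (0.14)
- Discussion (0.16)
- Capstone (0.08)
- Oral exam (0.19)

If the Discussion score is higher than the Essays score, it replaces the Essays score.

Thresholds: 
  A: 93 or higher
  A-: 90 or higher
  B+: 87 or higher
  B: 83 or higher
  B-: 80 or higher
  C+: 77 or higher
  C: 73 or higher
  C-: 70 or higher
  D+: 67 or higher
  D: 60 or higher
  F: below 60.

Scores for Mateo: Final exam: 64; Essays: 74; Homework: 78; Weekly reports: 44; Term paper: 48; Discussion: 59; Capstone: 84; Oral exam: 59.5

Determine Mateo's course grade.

Discussion (59) ≤ Essays (74), so Essays stays at 74.
Weighted total:
  Final exam 64 × 0.09 = 5.76
  Essays 74 × 0.06 = 4.44
  Homework 78 × 0.08 = 6.24
  Weekly reports 44 × 0.2 = 8.8
  Term paper 48 × 0.14 = 6.72
  Discussion 59 × 0.16 = 9.44
  Capstone 84 × 0.08 = 6.72
  Oral exam 59.5 × 0.19 = 11.305
Sum = 59.425
59.425 < 60 → F

F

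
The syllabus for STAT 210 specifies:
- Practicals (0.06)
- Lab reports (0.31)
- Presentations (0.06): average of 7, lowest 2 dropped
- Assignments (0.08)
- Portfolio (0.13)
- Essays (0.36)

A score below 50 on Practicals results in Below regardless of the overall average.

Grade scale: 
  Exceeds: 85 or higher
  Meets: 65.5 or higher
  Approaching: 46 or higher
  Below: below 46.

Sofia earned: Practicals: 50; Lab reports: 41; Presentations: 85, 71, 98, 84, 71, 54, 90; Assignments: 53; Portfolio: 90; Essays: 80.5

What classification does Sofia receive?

Meets

Presentations: drop 54, 71 → average of remaining 5 = 428/5 = 85.6
Practicals score 50 ≥ 50: minimum met.
Weighted total:
  Practicals 50 × 0.06 = 3
  Lab reports 41 × 0.31 = 12.71
  Presentations 85.6 × 0.06 = 5.136
  Assignments 53 × 0.08 = 4.24
  Portfolio 90 × 0.13 = 11.7
  Essays 80.5 × 0.36 = 28.98
Sum = 65.766
65.766 is ≥ 65.5 and < 85 → Meets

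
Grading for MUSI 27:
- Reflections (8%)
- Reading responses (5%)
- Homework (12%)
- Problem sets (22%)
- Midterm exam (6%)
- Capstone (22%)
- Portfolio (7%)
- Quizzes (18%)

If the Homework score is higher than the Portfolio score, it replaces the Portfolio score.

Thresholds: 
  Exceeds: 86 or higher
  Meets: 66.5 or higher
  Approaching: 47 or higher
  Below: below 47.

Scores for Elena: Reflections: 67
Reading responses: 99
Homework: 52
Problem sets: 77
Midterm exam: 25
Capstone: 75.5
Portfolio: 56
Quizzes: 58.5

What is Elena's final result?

Approaching

Homework (52) ≤ Portfolio (56), so Portfolio stays at 56.
Weighted total:
  Reflections 67 × 0.08 = 5.36
  Reading responses 99 × 0.05 = 4.95
  Homework 52 × 0.12 = 6.24
  Problem sets 77 × 0.22 = 16.94
  Midterm exam 25 × 0.06 = 1.5
  Capstone 75.5 × 0.22 = 16.61
  Portfolio 56 × 0.07 = 3.92
  Quizzes 58.5 × 0.18 = 10.53
Sum = 66.05
66.05 is ≥ 47 and < 66.5 → Approaching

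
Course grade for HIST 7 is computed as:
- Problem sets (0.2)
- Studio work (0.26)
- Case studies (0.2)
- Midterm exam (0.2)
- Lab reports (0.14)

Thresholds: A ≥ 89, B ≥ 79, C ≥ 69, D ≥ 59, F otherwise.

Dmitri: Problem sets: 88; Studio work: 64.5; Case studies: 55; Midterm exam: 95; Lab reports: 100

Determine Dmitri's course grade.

Weighted total:
  Problem sets 88 × 0.2 = 17.6
  Studio work 64.5 × 0.26 = 16.77
  Case studies 55 × 0.2 = 11
  Midterm exam 95 × 0.2 = 19
  Lab reports 100 × 0.14 = 14
Sum = 78.37
78.37 is ≥ 69 and < 79 → C

C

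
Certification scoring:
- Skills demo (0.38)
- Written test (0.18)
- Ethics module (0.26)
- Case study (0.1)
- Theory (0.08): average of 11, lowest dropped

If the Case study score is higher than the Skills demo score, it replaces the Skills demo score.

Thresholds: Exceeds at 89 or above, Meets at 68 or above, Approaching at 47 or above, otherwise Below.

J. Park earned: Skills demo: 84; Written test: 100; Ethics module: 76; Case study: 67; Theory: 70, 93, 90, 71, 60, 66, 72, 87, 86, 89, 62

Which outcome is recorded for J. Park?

Meets

Theory: drop 60 → average of remaining 10 = 786/10 = 78.6
Case study (67) ≤ Skills demo (84), so Skills demo stays at 84.
Weighted total:
  Skills demo 84 × 0.38 = 31.92
  Written test 100 × 0.18 = 18
  Ethics module 76 × 0.26 = 19.76
  Case study 67 × 0.1 = 6.7
  Theory 78.6 × 0.08 = 6.288
Sum = 82.668
82.668 is ≥ 68 and < 89 → Meets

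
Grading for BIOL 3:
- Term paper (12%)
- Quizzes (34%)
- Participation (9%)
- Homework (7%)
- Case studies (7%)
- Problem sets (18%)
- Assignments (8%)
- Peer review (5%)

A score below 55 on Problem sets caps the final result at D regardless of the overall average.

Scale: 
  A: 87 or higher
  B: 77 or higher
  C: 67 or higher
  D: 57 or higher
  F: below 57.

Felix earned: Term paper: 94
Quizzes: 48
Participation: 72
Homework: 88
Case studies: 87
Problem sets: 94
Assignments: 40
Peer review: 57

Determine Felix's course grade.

Problem sets score 94 ≥ 55: minimum met.
Weighted total:
  Term paper 94 × 0.12 = 11.28
  Quizzes 48 × 0.34 = 16.32
  Participation 72 × 0.09 = 6.48
  Homework 88 × 0.07 = 6.16
  Case studies 87 × 0.07 = 6.09
  Problem sets 94 × 0.18 = 16.92
  Assignments 40 × 0.08 = 3.2
  Peer review 57 × 0.05 = 2.85
Sum = 69.3
69.3 is ≥ 67 and < 77 → C

C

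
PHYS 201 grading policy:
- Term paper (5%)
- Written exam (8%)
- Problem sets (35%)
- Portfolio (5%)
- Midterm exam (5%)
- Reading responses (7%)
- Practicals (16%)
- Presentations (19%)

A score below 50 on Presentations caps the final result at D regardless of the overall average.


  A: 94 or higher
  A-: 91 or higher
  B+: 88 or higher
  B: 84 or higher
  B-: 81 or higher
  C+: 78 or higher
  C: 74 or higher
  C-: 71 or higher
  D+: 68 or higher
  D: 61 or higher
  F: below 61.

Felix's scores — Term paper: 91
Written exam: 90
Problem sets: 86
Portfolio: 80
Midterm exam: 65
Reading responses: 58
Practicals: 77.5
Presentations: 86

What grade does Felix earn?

Presentations score 86 ≥ 50: minimum met.
Weighted total:
  Term paper 91 × 0.05 = 4.55
  Written exam 90 × 0.08 = 7.2
  Problem sets 86 × 0.35 = 30.1
  Portfolio 80 × 0.05 = 4
  Midterm exam 65 × 0.05 = 3.25
  Reading responses 58 × 0.07 = 4.06
  Practicals 77.5 × 0.16 = 12.4
  Presentations 86 × 0.19 = 16.34
Sum = 81.9
81.9 is ≥ 81 and < 84 → B-

B-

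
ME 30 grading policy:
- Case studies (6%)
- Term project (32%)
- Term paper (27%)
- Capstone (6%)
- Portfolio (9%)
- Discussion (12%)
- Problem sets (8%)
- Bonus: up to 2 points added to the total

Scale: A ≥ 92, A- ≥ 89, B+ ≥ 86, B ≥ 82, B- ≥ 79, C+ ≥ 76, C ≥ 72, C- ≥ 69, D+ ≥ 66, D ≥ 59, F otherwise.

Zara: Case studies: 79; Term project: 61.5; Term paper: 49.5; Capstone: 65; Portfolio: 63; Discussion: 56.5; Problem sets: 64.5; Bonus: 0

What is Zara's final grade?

Weighted total:
  Case studies 79 × 0.06 = 4.74
  Term project 61.5 × 0.32 = 19.68
  Term paper 49.5 × 0.27 = 13.365
  Capstone 65 × 0.06 = 3.9
  Portfolio 63 × 0.09 = 5.67
  Discussion 56.5 × 0.12 = 6.78
  Problem sets 64.5 × 0.08 = 5.16
Sum = 59.295
Bonus: 59.295 + 0 = 59.295
59.295 is ≥ 59 and < 66 → D

D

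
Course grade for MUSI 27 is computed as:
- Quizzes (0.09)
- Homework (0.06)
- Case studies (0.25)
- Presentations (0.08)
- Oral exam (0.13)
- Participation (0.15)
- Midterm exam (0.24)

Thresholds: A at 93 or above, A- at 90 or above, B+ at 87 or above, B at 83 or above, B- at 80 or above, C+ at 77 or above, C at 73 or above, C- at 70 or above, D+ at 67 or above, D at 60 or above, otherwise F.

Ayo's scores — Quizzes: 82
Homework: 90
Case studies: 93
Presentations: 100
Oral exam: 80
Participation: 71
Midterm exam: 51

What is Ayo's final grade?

Weighted total:
  Quizzes 82 × 0.09 = 7.38
  Homework 90 × 0.06 = 5.4
  Case studies 93 × 0.25 = 23.25
  Presentations 100 × 0.08 = 8
  Oral exam 80 × 0.13 = 10.4
  Participation 71 × 0.15 = 10.65
  Midterm exam 51 × 0.24 = 12.24
Sum = 77.32
77.32 is ≥ 77 and < 80 → C+

C+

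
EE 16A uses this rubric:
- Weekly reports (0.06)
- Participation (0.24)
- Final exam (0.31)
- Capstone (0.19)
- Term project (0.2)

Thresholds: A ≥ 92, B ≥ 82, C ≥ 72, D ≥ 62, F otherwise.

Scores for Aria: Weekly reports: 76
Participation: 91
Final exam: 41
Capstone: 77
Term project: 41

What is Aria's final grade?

F

Weighted total:
  Weekly reports 76 × 0.06 = 4.56
  Participation 91 × 0.24 = 21.84
  Final exam 41 × 0.31 = 12.71
  Capstone 77 × 0.19 = 14.63
  Term project 41 × 0.2 = 8.2
Sum = 61.94
61.94 < 62 → F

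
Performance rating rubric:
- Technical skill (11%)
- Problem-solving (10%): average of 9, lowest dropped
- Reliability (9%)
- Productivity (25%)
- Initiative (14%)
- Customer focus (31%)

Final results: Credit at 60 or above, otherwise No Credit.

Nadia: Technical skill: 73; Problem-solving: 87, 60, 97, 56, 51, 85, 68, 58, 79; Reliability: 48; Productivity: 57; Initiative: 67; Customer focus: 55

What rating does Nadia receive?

Credit

Problem-solving: drop 51 → average of remaining 8 = 590/8 = 73.75
Weighted total:
  Technical skill 73 × 0.11 = 8.03
  Problem-solving 73.75 × 0.1 = 7.375
  Reliability 48 × 0.09 = 4.32
  Productivity 57 × 0.25 = 14.25
  Initiative 67 × 0.14 = 9.38
  Customer focus 55 × 0.31 = 17.05
Sum = 60.405
60.405 ≥ 60 → Credit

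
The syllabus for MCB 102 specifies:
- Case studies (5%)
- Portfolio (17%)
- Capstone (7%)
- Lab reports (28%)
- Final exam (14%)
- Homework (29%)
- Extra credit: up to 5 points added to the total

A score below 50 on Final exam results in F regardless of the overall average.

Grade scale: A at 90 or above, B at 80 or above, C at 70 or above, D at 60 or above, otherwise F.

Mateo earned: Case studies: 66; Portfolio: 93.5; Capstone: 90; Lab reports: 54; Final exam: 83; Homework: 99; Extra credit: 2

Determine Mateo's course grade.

Final exam score 83 ≥ 50: minimum met.
Weighted total:
  Case studies 66 × 0.05 = 3.3
  Portfolio 93.5 × 0.17 = 15.895
  Capstone 90 × 0.07 = 6.3
  Lab reports 54 × 0.28 = 15.12
  Final exam 83 × 0.14 = 11.62
  Homework 99 × 0.29 = 28.71
Sum = 80.945
Extra credit: 80.945 + 2 = 82.945
82.945 is ≥ 80 and < 90 → B

B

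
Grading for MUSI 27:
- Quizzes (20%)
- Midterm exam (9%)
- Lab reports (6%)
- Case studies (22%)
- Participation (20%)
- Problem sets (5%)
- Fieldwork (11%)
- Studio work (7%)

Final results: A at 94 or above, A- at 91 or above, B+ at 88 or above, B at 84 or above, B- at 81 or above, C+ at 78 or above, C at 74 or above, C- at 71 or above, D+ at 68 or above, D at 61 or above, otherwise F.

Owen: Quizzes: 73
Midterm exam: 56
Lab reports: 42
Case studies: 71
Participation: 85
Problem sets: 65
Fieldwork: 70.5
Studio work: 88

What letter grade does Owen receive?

C-

Weighted total:
  Quizzes 73 × 0.2 = 14.6
  Midterm exam 56 × 0.09 = 5.04
  Lab reports 42 × 0.06 = 2.52
  Case studies 71 × 0.22 = 15.62
  Participation 85 × 0.2 = 17
  Problem sets 65 × 0.05 = 3.25
  Fieldwork 70.5 × 0.11 = 7.755
  Studio work 88 × 0.07 = 6.16
Sum = 71.945
71.945 is ≥ 71 and < 74 → C-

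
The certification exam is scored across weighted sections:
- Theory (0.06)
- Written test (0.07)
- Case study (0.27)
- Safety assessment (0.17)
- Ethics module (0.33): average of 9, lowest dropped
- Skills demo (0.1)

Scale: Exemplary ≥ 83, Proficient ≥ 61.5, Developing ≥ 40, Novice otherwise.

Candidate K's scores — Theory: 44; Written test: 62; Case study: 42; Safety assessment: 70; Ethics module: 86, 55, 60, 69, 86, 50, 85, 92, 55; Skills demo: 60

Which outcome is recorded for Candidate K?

Developing

Ethics module: drop 50 → average of remaining 8 = 588/8 = 73.5
Weighted total:
  Theory 44 × 0.06 = 2.64
  Written test 62 × 0.07 = 4.34
  Case study 42 × 0.27 = 11.34
  Safety assessment 70 × 0.17 = 11.9
  Ethics module 73.5 × 0.33 = 24.255
  Skills demo 60 × 0.1 = 6
Sum = 60.475
60.475 is ≥ 40 and < 61.5 → Developing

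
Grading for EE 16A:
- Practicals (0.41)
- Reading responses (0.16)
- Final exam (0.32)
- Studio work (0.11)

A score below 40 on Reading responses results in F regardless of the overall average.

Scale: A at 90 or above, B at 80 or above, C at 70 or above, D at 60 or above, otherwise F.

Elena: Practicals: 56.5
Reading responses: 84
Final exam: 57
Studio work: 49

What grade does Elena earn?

D

Reading responses score 84 ≥ 40: minimum met.
Weighted total:
  Practicals 56.5 × 0.41 = 23.165
  Reading responses 84 × 0.16 = 13.44
  Final exam 57 × 0.32 = 18.24
  Studio work 49 × 0.11 = 5.39
Sum = 60.235
60.235 is ≥ 60 and < 70 → D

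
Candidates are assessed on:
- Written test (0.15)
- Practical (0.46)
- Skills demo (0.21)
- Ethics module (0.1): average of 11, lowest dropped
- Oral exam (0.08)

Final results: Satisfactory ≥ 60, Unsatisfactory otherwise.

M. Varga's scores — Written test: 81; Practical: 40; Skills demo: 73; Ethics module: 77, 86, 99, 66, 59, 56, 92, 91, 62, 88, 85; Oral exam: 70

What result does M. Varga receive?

Ethics module: drop 56 → average of remaining 10 = 805/10 = 80.5
Weighted total:
  Written test 81 × 0.15 = 12.15
  Practical 40 × 0.46 = 18.4
  Skills demo 73 × 0.21 = 15.33
  Ethics module 80.5 × 0.1 = 8.05
  Oral exam 70 × 0.08 = 5.6
Sum = 59.53
59.53 < 60 → Unsatisfactory

Unsatisfactory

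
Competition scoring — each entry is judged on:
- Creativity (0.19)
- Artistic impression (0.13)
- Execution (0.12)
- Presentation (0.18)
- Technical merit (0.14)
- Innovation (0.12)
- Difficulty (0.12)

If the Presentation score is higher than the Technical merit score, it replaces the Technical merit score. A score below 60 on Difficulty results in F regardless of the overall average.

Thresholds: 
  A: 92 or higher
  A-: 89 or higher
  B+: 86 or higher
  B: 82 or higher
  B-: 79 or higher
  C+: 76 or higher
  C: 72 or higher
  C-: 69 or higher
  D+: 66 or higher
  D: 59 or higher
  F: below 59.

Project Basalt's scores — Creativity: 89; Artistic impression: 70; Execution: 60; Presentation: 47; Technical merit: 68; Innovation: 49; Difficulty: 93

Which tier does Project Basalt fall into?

Presentation (47) ≤ Technical merit (68), so Technical merit stays at 68.
Difficulty score 93 ≥ 60: minimum met.
Weighted total:
  Creativity 89 × 0.19 = 16.91
  Artistic impression 70 × 0.13 = 9.1
  Execution 60 × 0.12 = 7.2
  Presentation 47 × 0.18 = 8.46
  Technical merit 68 × 0.14 = 9.52
  Innovation 49 × 0.12 = 5.88
  Difficulty 93 × 0.12 = 11.16
Sum = 68.23
68.23 is ≥ 66 and < 69 → D+

D+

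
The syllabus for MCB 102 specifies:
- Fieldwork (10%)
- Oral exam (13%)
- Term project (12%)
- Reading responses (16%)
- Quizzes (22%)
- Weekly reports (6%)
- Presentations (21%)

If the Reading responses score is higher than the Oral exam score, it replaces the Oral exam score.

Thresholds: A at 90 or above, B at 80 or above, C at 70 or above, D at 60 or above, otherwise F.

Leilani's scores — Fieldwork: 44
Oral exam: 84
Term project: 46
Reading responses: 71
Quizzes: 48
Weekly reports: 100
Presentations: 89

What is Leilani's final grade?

D

Reading responses (71) ≤ Oral exam (84), so Oral exam stays at 84.
Weighted total:
  Fieldwork 44 × 0.1 = 4.4
  Oral exam 84 × 0.13 = 10.92
  Term project 46 × 0.12 = 5.52
  Reading responses 71 × 0.16 = 11.36
  Quizzes 48 × 0.22 = 10.56
  Weekly reports 100 × 0.06 = 6
  Presentations 89 × 0.21 = 18.69
Sum = 67.45
67.45 is ≥ 60 and < 70 → D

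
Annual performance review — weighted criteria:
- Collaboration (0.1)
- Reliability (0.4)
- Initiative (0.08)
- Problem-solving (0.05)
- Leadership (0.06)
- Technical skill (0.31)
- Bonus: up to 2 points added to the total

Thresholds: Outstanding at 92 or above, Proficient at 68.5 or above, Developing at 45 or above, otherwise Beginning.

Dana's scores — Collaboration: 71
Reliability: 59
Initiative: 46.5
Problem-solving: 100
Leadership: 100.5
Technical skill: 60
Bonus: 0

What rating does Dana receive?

Developing

Weighted total:
  Collaboration 71 × 0.1 = 7.1
  Reliability 59 × 0.4 = 23.6
  Initiative 46.5 × 0.08 = 3.72
  Problem-solving 100 × 0.05 = 5
  Leadership 100.5 × 0.06 = 6.03
  Technical skill 60 × 0.31 = 18.6
Sum = 64.05
Bonus: 64.05 + 0 = 64.05
64.05 is ≥ 45 and < 68.5 → Developing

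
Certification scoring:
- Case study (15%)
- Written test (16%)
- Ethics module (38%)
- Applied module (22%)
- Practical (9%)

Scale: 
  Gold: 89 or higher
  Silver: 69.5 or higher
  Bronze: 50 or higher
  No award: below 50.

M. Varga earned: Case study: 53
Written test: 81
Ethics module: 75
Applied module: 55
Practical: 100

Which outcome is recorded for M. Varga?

Silver

Weighted total:
  Case study 53 × 0.15 = 7.95
  Written test 81 × 0.16 = 12.96
  Ethics module 75 × 0.38 = 28.5
  Applied module 55 × 0.22 = 12.1
  Practical 100 × 0.09 = 9
Sum = 70.51
70.51 is ≥ 69.5 and < 89 → Silver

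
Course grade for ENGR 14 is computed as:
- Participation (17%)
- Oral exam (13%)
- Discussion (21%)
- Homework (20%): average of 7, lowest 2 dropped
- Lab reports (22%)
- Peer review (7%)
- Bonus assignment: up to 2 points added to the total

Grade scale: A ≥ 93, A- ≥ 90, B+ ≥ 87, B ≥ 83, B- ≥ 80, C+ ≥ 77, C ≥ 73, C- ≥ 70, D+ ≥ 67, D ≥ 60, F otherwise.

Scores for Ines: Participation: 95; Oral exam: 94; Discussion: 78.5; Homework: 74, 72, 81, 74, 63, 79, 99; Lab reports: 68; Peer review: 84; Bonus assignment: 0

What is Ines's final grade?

Homework: drop 63, 72 → average of remaining 5 = 407/5 = 81.4
Weighted total:
  Participation 95 × 0.17 = 16.15
  Oral exam 94 × 0.13 = 12.22
  Discussion 78.5 × 0.21 = 16.485
  Homework 81.4 × 0.2 = 16.28
  Lab reports 68 × 0.22 = 14.96
  Peer review 84 × 0.07 = 5.88
Sum = 81.975
Bonus assignment: 81.975 + 0 = 81.975
81.975 is ≥ 80 and < 83 → B-

B-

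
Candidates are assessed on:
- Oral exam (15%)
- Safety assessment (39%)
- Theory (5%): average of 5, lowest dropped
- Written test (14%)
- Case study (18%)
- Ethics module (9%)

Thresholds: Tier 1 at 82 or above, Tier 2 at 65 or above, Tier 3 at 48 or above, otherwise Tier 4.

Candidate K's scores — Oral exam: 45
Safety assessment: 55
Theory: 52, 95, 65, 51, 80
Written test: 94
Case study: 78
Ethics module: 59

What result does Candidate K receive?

Tier 3

Theory: drop 51 → average of remaining 4 = 292/4 = 73
Weighted total:
  Oral exam 45 × 0.15 = 6.75
  Safety assessment 55 × 0.39 = 21.45
  Theory 73 × 0.05 = 3.65
  Written test 94 × 0.14 = 13.16
  Case study 78 × 0.18 = 14.04
  Ethics module 59 × 0.09 = 5.31
Sum = 64.36
64.36 is ≥ 48 and < 65 → Tier 3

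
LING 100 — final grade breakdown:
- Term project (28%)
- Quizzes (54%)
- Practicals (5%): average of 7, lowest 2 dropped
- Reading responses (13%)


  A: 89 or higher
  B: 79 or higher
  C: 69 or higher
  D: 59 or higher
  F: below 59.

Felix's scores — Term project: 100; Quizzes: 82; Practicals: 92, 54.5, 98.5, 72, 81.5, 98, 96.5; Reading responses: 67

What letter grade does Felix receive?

Practicals: drop 54.5, 72 → average of remaining 5 = 466.5/5 = 93.3
Weighted total:
  Term project 100 × 0.28 = 28
  Quizzes 82 × 0.54 = 44.28
  Practicals 93.3 × 0.05 = 4.665
  Reading responses 67 × 0.13 = 8.71
Sum = 85.655
85.655 is ≥ 79 and < 89 → B

B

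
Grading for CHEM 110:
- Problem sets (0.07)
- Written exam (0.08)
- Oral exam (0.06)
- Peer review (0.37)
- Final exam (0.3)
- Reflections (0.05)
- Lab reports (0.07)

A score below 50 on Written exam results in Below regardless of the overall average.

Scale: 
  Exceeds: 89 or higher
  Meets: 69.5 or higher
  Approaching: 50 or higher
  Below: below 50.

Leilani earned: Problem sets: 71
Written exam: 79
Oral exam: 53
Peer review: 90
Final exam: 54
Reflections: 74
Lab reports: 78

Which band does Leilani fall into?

Written exam score 79 ≥ 50: minimum met.
Weighted total:
  Problem sets 71 × 0.07 = 4.97
  Written exam 79 × 0.08 = 6.32
  Oral exam 53 × 0.06 = 3.18
  Peer review 90 × 0.37 = 33.3
  Final exam 54 × 0.3 = 16.2
  Reflections 74 × 0.05 = 3.7
  Lab reports 78 × 0.07 = 5.46
Sum = 73.13
73.13 is ≥ 69.5 and < 89 → Meets

Meets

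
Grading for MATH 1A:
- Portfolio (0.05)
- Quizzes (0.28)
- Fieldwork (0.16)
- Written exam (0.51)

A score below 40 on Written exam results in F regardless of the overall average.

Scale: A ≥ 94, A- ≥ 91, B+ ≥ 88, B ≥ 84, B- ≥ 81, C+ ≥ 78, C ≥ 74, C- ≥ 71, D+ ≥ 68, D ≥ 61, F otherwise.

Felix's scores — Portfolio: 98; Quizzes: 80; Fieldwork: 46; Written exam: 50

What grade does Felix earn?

F

Written exam score 50 ≥ 40: minimum met.
Weighted total:
  Portfolio 98 × 0.05 = 4.9
  Quizzes 80 × 0.28 = 22.4
  Fieldwork 46 × 0.16 = 7.36
  Written exam 50 × 0.51 = 25.5
Sum = 60.16
60.16 < 61 → F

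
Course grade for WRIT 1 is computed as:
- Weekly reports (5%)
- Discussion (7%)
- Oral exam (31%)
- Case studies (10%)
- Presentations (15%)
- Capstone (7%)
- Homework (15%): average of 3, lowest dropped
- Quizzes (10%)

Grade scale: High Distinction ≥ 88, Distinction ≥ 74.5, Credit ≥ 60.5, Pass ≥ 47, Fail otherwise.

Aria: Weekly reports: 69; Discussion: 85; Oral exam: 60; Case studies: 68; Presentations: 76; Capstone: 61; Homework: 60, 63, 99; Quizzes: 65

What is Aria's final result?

Credit

Homework: drop 60 → average of remaining 2 = 162/2 = 81
Weighted total:
  Weekly reports 69 × 0.05 = 3.45
  Discussion 85 × 0.07 = 5.95
  Oral exam 60 × 0.31 = 18.6
  Case studies 68 × 0.1 = 6.8
  Presentations 76 × 0.15 = 11.4
  Capstone 61 × 0.07 = 4.27
  Homework 81 × 0.15 = 12.15
  Quizzes 65 × 0.1 = 6.5
Sum = 69.12
69.12 is ≥ 60.5 and < 74.5 → Credit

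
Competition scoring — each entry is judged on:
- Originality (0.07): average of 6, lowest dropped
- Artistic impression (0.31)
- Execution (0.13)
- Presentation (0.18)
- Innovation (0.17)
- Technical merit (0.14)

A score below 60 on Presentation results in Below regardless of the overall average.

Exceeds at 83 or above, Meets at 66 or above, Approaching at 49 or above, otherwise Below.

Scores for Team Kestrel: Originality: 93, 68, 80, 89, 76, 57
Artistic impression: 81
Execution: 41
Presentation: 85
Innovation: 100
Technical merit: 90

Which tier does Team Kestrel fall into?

Originality: drop 57 → average of remaining 5 = 406/5 = 81.2
Presentation score 85 ≥ 60: minimum met.
Weighted total:
  Originality 81.2 × 0.07 = 5.684
  Artistic impression 81 × 0.31 = 25.11
  Execution 41 × 0.13 = 5.33
  Presentation 85 × 0.18 = 15.3
  Innovation 100 × 0.17 = 17
  Technical merit 90 × 0.14 = 12.6
Sum = 81.024
81.024 is ≥ 66 and < 83 → Meets

Meets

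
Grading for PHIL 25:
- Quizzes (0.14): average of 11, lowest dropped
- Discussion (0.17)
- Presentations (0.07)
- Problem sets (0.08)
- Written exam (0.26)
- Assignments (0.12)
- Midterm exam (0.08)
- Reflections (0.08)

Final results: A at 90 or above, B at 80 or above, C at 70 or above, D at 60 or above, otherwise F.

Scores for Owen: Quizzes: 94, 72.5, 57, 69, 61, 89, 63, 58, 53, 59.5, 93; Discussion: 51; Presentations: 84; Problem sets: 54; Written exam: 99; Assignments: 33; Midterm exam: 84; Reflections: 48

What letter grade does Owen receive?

Quizzes: drop 53 → average of remaining 10 = 716/10 = 71.6
Weighted total:
  Quizzes 71.6 × 0.14 = 10.024
  Discussion 51 × 0.17 = 8.67
  Presentations 84 × 0.07 = 5.88
  Problem sets 54 × 0.08 = 4.32
  Written exam 99 × 0.26 = 25.74
  Assignments 33 × 0.12 = 3.96
  Midterm exam 84 × 0.08 = 6.72
  Reflections 48 × 0.08 = 3.84
Sum = 69.154
69.154 is ≥ 60 and < 70 → D

D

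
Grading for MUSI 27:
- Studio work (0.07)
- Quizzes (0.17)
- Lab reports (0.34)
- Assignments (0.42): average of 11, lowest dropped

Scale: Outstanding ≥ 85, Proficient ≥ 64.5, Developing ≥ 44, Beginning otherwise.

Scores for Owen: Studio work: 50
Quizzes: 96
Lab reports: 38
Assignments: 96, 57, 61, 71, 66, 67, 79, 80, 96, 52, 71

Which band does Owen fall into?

Developing

Assignments: drop 52 → average of remaining 10 = 744/10 = 74.4
Weighted total:
  Studio work 50 × 0.07 = 3.5
  Quizzes 96 × 0.17 = 16.32
  Lab reports 38 × 0.34 = 12.92
  Assignments 74.4 × 0.42 = 31.248
Sum = 63.988
63.988 is ≥ 44 and < 64.5 → Developing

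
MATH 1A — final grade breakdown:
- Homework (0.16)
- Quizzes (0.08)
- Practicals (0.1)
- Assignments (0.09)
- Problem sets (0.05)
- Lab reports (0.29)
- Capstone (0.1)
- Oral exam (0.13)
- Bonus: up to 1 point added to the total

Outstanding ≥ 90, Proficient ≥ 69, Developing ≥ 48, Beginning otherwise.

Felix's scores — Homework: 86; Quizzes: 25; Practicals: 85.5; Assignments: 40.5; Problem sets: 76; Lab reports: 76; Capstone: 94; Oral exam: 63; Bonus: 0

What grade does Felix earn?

Weighted total:
  Homework 86 × 0.16 = 13.76
  Quizzes 25 × 0.08 = 2
  Practicals 85.5 × 0.1 = 8.55
  Assignments 40.5 × 0.09 = 3.645
  Problem sets 76 × 0.05 = 3.8
  Lab reports 76 × 0.29 = 22.04
  Capstone 94 × 0.1 = 9.4
  Oral exam 63 × 0.13 = 8.19
Sum = 71.385
Bonus: 71.385 + 0 = 71.385
71.385 is ≥ 69 and < 90 → Proficient

Proficient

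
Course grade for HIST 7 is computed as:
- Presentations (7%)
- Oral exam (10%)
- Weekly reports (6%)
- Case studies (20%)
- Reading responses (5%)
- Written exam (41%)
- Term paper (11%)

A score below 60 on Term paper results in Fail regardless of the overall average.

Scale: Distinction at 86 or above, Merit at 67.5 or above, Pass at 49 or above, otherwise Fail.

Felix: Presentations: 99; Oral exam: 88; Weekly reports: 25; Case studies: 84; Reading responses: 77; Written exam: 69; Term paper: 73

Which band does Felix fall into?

Merit

Term paper score 73 ≥ 60: minimum met.
Weighted total:
  Presentations 99 × 0.07 = 6.93
  Oral exam 88 × 0.1 = 8.8
  Weekly reports 25 × 0.06 = 1.5
  Case studies 84 × 0.2 = 16.8
  Reading responses 77 × 0.05 = 3.85
  Written exam 69 × 0.41 = 28.29
  Term paper 73 × 0.11 = 8.03
Sum = 74.2
74.2 is ≥ 67.5 and < 86 → Merit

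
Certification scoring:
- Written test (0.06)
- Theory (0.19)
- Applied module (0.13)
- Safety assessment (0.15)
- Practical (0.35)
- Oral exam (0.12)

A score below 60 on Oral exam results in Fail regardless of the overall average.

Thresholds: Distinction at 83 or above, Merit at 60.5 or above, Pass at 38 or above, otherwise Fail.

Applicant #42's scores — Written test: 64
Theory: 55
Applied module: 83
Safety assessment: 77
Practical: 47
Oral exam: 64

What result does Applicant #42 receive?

Oral exam score 64 ≥ 60: minimum met.
Weighted total:
  Written test 64 × 0.06 = 3.84
  Theory 55 × 0.19 = 10.45
  Applied module 83 × 0.13 = 10.79
  Safety assessment 77 × 0.15 = 11.55
  Practical 47 × 0.35 = 16.45
  Oral exam 64 × 0.12 = 7.68
Sum = 60.76
60.76 is ≥ 60.5 and < 83 → Merit

Merit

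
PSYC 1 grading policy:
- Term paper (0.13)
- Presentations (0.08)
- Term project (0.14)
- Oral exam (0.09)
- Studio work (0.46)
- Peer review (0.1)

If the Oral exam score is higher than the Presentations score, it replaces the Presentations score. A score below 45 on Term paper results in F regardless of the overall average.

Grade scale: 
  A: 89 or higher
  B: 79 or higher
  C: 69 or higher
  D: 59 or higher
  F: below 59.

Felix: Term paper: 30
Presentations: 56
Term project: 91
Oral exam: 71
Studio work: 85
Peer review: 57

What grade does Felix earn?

F

Oral exam (71) > Presentations (56), so Presentations counts as 71.
Term paper score 30 < 45: minimum not met.
Weighted total:
  Term paper 30 × 0.13 = 3.9
  Presentations 71 × 0.08 = 5.68
  Term project 91 × 0.14 = 12.74
  Oral exam 71 × 0.09 = 6.39
  Studio work 85 × 0.46 = 39.1
  Peer review 57 × 0.1 = 5.7
Sum = 73.51
Because the Term paper minimum was not met, the result is F.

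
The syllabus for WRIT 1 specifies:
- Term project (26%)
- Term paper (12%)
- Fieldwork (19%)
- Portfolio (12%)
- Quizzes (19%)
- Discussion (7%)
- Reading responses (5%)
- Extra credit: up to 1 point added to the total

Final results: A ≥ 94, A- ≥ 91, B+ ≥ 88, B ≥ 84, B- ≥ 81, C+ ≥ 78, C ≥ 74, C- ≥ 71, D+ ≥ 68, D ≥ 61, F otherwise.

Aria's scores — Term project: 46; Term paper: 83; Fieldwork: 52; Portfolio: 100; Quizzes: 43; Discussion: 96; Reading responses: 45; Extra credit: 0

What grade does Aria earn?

F

Weighted total:
  Term project 46 × 0.26 = 11.96
  Term paper 83 × 0.12 = 9.96
  Fieldwork 52 × 0.19 = 9.88
  Portfolio 100 × 0.12 = 12
  Quizzes 43 × 0.19 = 8.17
  Discussion 96 × 0.07 = 6.72
  Reading responses 45 × 0.05 = 2.25
Sum = 60.94
Extra credit: 60.94 + 0 = 60.94
60.94 < 61 → F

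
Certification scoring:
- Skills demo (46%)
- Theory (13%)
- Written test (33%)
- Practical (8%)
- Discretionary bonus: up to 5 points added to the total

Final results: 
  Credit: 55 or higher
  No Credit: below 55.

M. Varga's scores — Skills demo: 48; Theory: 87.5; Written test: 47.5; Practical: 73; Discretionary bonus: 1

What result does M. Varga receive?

Weighted total:
  Skills demo 48 × 0.46 = 22.08
  Theory 87.5 × 0.13 = 11.375
  Written test 47.5 × 0.33 = 15.675
  Practical 73 × 0.08 = 5.84
Sum = 54.97
Discretionary bonus: 54.97 + 1 = 55.97
55.97 ≥ 55 → Credit

Credit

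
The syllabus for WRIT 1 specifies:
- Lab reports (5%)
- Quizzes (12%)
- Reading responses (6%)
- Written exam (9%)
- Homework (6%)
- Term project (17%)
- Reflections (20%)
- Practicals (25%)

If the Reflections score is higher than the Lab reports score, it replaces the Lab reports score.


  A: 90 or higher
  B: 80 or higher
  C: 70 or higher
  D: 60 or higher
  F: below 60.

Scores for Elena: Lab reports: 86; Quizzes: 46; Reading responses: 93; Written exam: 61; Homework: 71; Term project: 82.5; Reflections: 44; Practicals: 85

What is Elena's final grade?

D

Reflections (44) ≤ Lab reports (86), so Lab reports stays at 86.
Weighted total:
  Lab reports 86 × 0.05 = 4.3
  Quizzes 46 × 0.12 = 5.52
  Reading responses 93 × 0.06 = 5.58
  Written exam 61 × 0.09 = 5.49
  Homework 71 × 0.06 = 4.26
  Term project 82.5 × 0.17 = 14.025
  Reflections 44 × 0.2 = 8.8
  Practicals 85 × 0.25 = 21.25
Sum = 69.225
69.225 is ≥ 60 and < 70 → D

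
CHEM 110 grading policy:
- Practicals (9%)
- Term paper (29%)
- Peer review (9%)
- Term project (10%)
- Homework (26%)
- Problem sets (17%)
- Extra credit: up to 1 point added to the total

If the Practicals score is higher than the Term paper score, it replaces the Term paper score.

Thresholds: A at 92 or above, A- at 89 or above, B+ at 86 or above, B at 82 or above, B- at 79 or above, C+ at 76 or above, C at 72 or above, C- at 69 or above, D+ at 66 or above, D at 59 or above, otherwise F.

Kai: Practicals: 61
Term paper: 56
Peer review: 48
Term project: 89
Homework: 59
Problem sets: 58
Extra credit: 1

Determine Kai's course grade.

Practicals (61) > Term paper (56), so Term paper counts as 61.
Weighted total:
  Practicals 61 × 0.09 = 5.49
  Term paper 61 × 0.29 = 17.69
  Peer review 48 × 0.09 = 4.32
  Term project 89 × 0.1 = 8.9
  Homework 59 × 0.26 = 15.34
  Problem sets 58 × 0.17 = 9.86
Sum = 61.6
Extra credit: 61.6 + 1 = 62.6
62.6 is ≥ 59 and < 66 → D

D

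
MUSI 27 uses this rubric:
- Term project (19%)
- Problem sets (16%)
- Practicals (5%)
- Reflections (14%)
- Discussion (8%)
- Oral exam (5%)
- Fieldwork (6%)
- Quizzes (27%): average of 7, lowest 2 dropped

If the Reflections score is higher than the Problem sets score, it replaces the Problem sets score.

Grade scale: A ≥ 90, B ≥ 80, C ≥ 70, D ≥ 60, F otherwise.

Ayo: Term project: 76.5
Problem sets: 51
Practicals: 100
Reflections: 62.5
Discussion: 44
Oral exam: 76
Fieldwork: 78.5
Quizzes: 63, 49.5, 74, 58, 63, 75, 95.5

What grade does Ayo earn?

C

Quizzes: drop 49.5, 58 → average of remaining 5 = 370.5/5 = 74.1
Reflections (62.5) > Problem sets (51), so Problem sets counts as 62.5.
Weighted total:
  Term project 76.5 × 0.19 = 14.535
  Problem sets 62.5 × 0.16 = 10
  Practicals 100 × 0.05 = 5
  Reflections 62.5 × 0.14 = 8.75
  Discussion 44 × 0.08 = 3.52
  Oral exam 76 × 0.05 = 3.8
  Fieldwork 78.5 × 0.06 = 4.71
  Quizzes 74.1 × 0.27 = 20.007
Sum = 70.322
70.322 is ≥ 70 and < 80 → C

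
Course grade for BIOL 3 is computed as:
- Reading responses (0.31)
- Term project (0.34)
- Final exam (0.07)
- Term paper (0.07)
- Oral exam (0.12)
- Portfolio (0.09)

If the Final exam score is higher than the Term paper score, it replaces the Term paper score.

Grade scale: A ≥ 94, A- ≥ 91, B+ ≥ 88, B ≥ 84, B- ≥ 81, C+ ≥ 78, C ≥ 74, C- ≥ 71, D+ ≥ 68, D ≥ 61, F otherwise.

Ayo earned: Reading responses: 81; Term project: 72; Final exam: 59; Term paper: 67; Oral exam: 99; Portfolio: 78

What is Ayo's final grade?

Final exam (59) ≤ Term paper (67), so Term paper stays at 67.
Weighted total:
  Reading responses 81 × 0.31 = 25.11
  Term project 72 × 0.34 = 24.48
  Final exam 59 × 0.07 = 4.13
  Term paper 67 × 0.07 = 4.69
  Oral exam 99 × 0.12 = 11.88
  Portfolio 78 × 0.09 = 7.02
Sum = 77.31
77.31 is ≥ 74 and < 78 → C

C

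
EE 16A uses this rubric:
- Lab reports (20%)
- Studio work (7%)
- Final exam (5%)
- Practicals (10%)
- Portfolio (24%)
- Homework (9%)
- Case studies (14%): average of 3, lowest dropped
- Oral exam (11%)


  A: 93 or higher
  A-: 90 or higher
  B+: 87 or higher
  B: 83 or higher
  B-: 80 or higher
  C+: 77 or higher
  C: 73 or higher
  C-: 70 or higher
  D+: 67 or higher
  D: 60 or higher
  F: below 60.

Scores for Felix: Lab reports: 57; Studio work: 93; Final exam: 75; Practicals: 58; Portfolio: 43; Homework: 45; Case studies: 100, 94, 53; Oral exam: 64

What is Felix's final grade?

Case studies: drop 53 → average of remaining 2 = 194/2 = 97
Weighted total:
  Lab reports 57 × 0.2 = 11.4
  Studio work 93 × 0.07 = 6.51
  Final exam 75 × 0.05 = 3.75
  Practicals 58 × 0.1 = 5.8
  Portfolio 43 × 0.24 = 10.32
  Homework 45 × 0.09 = 4.05
  Case studies 97 × 0.14 = 13.58
  Oral exam 64 × 0.11 = 7.04
Sum = 62.45
62.45 is ≥ 60 and < 67 → D

D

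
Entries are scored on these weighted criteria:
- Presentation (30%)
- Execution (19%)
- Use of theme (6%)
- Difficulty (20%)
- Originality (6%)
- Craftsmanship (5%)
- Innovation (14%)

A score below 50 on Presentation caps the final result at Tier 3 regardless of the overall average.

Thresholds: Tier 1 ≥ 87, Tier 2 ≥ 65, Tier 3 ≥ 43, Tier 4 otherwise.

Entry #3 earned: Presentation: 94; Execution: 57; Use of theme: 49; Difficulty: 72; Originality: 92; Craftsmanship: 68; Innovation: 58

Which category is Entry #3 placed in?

Presentation score 94 ≥ 50: minimum met.
Weighted total:
  Presentation 94 × 0.3 = 28.2
  Execution 57 × 0.19 = 10.83
  Use of theme 49 × 0.06 = 2.94
  Difficulty 72 × 0.2 = 14.4
  Originality 92 × 0.06 = 5.52
  Craftsmanship 68 × 0.05 = 3.4
  Innovation 58 × 0.14 = 8.12
Sum = 73.41
73.41 is ≥ 65 and < 87 → Tier 2

Tier 2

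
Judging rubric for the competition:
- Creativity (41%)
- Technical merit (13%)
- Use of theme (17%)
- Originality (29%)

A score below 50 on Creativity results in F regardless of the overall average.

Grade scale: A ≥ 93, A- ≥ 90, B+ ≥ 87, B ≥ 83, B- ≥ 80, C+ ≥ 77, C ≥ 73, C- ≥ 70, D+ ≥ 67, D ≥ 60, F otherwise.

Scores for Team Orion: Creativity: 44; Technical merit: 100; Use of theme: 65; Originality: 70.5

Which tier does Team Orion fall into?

F

Creativity score 44 < 50: minimum not met.
Weighted total:
  Creativity 44 × 0.41 = 18.04
  Technical merit 100 × 0.13 = 13
  Use of theme 65 × 0.17 = 11.05
  Originality 70.5 × 0.29 = 20.445
Sum = 62.535
Because the Creativity minimum was not met, the result is F.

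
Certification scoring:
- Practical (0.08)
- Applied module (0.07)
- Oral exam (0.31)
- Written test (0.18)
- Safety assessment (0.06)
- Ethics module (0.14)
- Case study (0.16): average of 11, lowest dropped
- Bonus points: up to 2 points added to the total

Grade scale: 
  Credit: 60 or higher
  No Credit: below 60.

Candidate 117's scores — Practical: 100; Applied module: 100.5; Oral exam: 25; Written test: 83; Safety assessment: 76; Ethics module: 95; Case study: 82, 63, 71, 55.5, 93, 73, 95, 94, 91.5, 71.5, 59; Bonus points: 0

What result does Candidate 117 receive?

Credit

Case study: drop 55.5 → average of remaining 10 = 793/10 = 79.3
Weighted total:
  Practical 100 × 0.08 = 8
  Applied module 100.5 × 0.07 = 7.035
  Oral exam 25 × 0.31 = 7.75
  Written test 83 × 0.18 = 14.94
  Safety assessment 76 × 0.06 = 4.56
  Ethics module 95 × 0.14 = 13.3
  Case study 79.3 × 0.16 = 12.688
Sum = 68.273
Bonus points: 68.273 + 0 = 68.273
68.273 ≥ 60 → Credit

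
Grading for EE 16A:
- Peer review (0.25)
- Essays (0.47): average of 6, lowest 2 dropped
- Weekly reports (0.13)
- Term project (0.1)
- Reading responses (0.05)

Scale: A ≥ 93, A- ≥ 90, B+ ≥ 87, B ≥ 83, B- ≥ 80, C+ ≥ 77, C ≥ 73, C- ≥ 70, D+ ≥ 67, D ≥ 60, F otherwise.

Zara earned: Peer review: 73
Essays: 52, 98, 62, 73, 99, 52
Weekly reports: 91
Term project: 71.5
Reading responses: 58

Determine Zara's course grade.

C+

Essays: drop 52, 52 → average of remaining 4 = 332/4 = 83
Weighted total:
  Peer review 73 × 0.25 = 18.25
  Essays 83 × 0.47 = 39.01
  Weekly reports 91 × 0.13 = 11.83
  Term project 71.5 × 0.1 = 7.15
  Reading responses 58 × 0.05 = 2.9
Sum = 79.14
79.14 is ≥ 77 and < 80 → C+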